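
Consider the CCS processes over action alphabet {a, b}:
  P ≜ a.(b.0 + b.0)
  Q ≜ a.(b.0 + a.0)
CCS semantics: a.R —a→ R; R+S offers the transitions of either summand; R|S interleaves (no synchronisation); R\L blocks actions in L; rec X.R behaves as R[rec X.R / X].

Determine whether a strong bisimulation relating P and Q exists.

Reachable graph of P (3 states):
  p0 = a.(b.0 + b.0) :: -a-> p1
  p1 = b.0 + b.0 :: -b-> p2
  p2 = 0 :: ∅
Reachable graph of Q (3 states):
  q0 = a.(b.0 + a.0) :: -a-> q1
  q1 = b.0 + a.0 :: -a-> q2, -b-> q2
  q2 = 0 :: ∅
Partition-refinement fixed point:
  B0 = {p0}
  B1 = {p1}
  B2 = {p2, q2}
  B3 = {q0}
  B4 = {q1}
p0 ∈ B0, q0 ∈ B3 → different blocks

P ≁ Q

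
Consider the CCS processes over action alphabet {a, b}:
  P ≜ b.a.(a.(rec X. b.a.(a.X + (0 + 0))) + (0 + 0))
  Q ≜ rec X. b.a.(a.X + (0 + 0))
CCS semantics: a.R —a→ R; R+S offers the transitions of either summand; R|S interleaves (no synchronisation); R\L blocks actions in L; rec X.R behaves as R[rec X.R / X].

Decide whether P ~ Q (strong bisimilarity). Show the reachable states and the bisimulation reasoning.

LTS(P): 4 reachable states
  p0 = b.a.(a.(rec X. b.a.(a.X + (0 + 0))) + (0 + 0)) :: ··b··> p1
  p1 = a.(a.(rec X. b.a.(a.X + (0 + 0))) + (0 + 0)) :: ··a··> p2
  p2 = a.(rec X. b.a.(a.X + (0 + 0))) + (0 + 0) :: ··a··> p3
  p3 = rec X. b.a.(a.X + (0 + 0)) :: ··b··> p1
LTS(Q): 3 reachable states
  q0 = rec X. b.a.(a.X + (0 + 0)) :: ··b··> q1
  q1 = a.(a.(rec X. b.a.(a.X + (0 + 0))) + (0 + 0)) :: ··a··> q2
  q2 = a.(rec X. b.a.(a.X + (0 + 0))) + (0 + 0) :: ··a··> q0
Partition-refinement fixed point:
  B0 = {p0, p3, q0}
  B1 = {p1, q1}
  B2 = {p2, q2}
p0 ∈ B0, q0 ∈ B0 → same block

bisimilar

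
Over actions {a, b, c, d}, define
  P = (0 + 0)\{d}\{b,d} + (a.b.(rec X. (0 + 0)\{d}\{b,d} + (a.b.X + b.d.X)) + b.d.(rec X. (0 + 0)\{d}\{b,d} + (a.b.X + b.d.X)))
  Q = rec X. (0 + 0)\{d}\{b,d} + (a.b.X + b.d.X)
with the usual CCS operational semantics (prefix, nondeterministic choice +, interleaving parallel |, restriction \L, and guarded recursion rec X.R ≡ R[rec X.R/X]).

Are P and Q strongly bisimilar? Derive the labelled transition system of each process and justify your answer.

P ~ Q

LTS(P): 4 reachable states
  m0 = (0 + 0)\{d}\{b,d} + (a.b.(rec X. (0 + 0)\{d}\{b,d} + (a.b.X + b.d.X)) + b.d.(rec X. (0 + 0)\{d}\{b,d} + (a.b.X + b.d.X))) → -a-> m1, -b-> m2
  m1 = b.(rec X. (0 + 0)\{d}\{b,d} + (a.b.X + b.d.X)) → -b-> m3
  m2 = d.(rec X. (0 + 0)\{d}\{b,d} + (a.b.X + b.d.X)) → -d-> m3
  m3 = rec X. (0 + 0)\{d}\{b,d} + (a.b.X + b.d.X) → -a-> m1, -b-> m2
LTS(Q): 3 reachable states
  n0 = rec X. (0 + 0)\{d}\{b,d} + (a.b.X + b.d.X) → -a-> n1, -b-> n2
  n1 = b.(rec X. (0 + 0)\{d}\{b,d} + (a.b.X + b.d.X)) → -b-> n0
  n2 = d.(rec X. (0 + 0)\{d}\{b,d} + (a.b.X + b.d.X)) → -d-> n0
Bisimilarity quotient blocks:
  B0 = {m0, m3, n0}
  B1 = {m2, n2}
  B2 = {m1, n1}
m0 ∈ B0, n0 ∈ B0 → same block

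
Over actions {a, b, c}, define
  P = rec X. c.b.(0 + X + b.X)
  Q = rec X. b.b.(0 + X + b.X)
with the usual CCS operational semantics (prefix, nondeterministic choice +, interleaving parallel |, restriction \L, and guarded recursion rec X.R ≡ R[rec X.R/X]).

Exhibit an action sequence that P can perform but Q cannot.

P's transition system — 3 states:
  u0 = rec X. c.b.(0 + X + b.X) has moves =c=> u1
  u1 = b.(0 + (rec X. c.b.(0 + X + b.X)) + b.(rec X. c.b.(0 + X + b.X))) has moves =b=> u2
  u2 = 0 + (rec X. c.b.(0 + X + b.X)) + b.(rec X. c.b.(0 + X + b.X)) has moves =b=> u0, =c=> u1
Q's transition system — 3 states:
  v0 = rec X. b.b.(0 + X + b.X) has moves =b=> v1
  v1 = b.(0 + (rec X. b.b.(0 + X + b.X)) + b.(rec X. b.b.(0 + X + b.X))) has moves =b=> v2
  v2 = 0 + (rec X. b.b.(0 + X + b.X)) + b.(rec X. b.b.(0 + X + b.X)) has moves =b=> v0, =b=> v1
Trace ⟨c⟩ through P, begin at {u0}:
  [1] c ⇒ {u1}
  — P admits the full trace.
Trace ⟨c⟩ through Q, begin at {v0}:
  [1] c ⇒ no successor for Q

c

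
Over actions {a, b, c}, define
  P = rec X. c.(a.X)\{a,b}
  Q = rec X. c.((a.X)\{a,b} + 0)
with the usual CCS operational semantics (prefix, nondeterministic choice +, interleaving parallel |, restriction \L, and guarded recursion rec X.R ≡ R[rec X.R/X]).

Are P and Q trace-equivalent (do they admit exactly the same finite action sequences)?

P's transition system — 2 states:
  p0 = rec X. c.(a.X)\{a,b} ⊢ —c→ p1
  p1 = (a.(rec X. c.(a.X)\{a,b}))\{a,b} ⊢ deadlocked
Q's transition system — 2 states:
  q0 = rec X. c.((a.X)\{a,b} + 0) ⊢ —c→ q1
  q1 = (a.(rec X. c.((a.X)\{a,b} + 0)))\{a,b} + 0 ⊢ deadlocked
Partition-refinement fixed point:
  B0 = {p0, q0}
  B1 = {p1, q1}
p0 ∈ B0, q0 ∈ B0 → same block
Bisimilar ⇒ trace-equivalent.

trace-equivalent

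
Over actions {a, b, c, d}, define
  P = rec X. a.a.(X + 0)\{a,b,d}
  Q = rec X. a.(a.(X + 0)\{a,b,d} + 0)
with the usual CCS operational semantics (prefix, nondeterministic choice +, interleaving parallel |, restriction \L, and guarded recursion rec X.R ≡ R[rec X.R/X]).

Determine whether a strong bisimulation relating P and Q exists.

Reachable graph of P (3 states):
  m0 = rec X. a.a.(X + 0)\{a,b,d} ⊢ --a--▸ m1
  m1 = a.((rec X. a.a.(X + 0)\{a,b,d}) + 0)\{a,b,d} ⊢ --a--▸ m2
  m2 = ((rec X. a.a.(X + 0)\{a,b,d}) + 0)\{a,b,d} ⊢ (no moves)
Reachable graph of Q (3 states):
  n0 = rec X. a.(a.(X + 0)\{a,b,d} + 0) ⊢ --a--▸ n1
  n1 = a.((rec X. a.(a.(X + 0)\{a,b,d} + 0)) + 0)\{a,b,d} + 0 ⊢ --a--▸ n2
  n2 = ((rec X. a.(a.(X + 0)\{a,b,d} + 0)) + 0)\{a,b,d} ⊢ (no moves)
Coarsest stable partition (strong bisimilarity classes):
  B0 = {m0, n0}
  B1 = {m1, n1}
  B2 = {m2, n2}
m0 ∈ B0, n0 ∈ B0 → same block

P ~ Q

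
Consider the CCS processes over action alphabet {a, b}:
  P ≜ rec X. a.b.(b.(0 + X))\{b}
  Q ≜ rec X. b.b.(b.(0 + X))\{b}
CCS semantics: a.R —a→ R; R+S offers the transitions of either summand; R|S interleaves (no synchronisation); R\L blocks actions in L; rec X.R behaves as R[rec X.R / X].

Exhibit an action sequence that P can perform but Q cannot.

P's transition system — 3 states:
  m0 = rec X. a.b.(b.(0 + X))\{b} | —a→ m1
  m1 = b.(b.(0 + (rec X. a.b.(b.(0 + X))\{b})))\{b} | —b→ m2
  m2 = (b.(0 + (rec X. a.b.(b.(0 + X))\{b})))\{b} | (no moves)
Q's transition system — 3 states:
  n0 = rec X. b.b.(b.(0 + X))\{b} | —b→ n1
  n1 = b.(b.(0 + (rec X. b.b.(b.(0 + X))\{b})))\{b} | —b→ n2
  n2 = (b.(0 + (rec X. b.b.(b.(0 + X))\{b})))\{b} | (no moves)
Trace ⟨a⟩ through P, begin at {m0}:
  [1] a ⇒ {m1}
  — P admits the full trace.
Trace ⟨a⟩ through Q, begin at {n0}:
  [1] a ⇒ no successor for Q

a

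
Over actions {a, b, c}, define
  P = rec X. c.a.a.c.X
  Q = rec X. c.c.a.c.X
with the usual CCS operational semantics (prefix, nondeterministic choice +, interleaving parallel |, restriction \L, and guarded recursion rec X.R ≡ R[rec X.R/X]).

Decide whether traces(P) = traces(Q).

NO — witness ⟨ca⟩

P's transition system — 4 states:
  p0 = rec X. c.a.a.c.X → -c-> p1
  p1 = a.a.c.(rec X. c.a.a.c.X) → -a-> p2
  p2 = a.c.(rec X. c.a.a.c.X) → -a-> p3
  p3 = c.(rec X. c.a.a.c.X) → -c-> p0
Q's transition system — 4 states:
  q0 = rec X. c.c.a.c.X → -c-> q1
  q1 = c.a.c.(rec X. c.c.a.c.X) → -c-> q2
  q2 = a.c.(rec X. c.c.a.c.X) → -a-> q3
  q3 = c.(rec X. c.c.a.c.X) → -c-> q0
Trace ⟨ca⟩ through P, begin at {p0}:
  step 1 (c): {p1}
  step 2 (a): {p2}
  ✓ P
Trace ⟨ca⟩ through Q, begin at {q0}:
  step 1 (c): {q1}
  step 2 (a): no successor for Q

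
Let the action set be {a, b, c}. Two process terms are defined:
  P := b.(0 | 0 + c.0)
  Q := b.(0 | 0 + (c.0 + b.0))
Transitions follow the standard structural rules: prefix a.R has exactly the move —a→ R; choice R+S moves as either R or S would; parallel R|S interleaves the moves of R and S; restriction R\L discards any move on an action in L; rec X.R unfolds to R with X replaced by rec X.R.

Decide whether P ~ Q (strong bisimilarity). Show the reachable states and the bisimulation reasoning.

LTS(P): 3 reachable states
  s0 = b.(0 | 0 + c.0) has moves —b→ s1
  s1 = 0 | 0 + c.0 has moves —c→ s2
  s2 = 0 has moves ·
LTS(Q): 3 reachable states
  t0 = b.(0 | 0 + (c.0 + b.0)) has moves —b→ t1
  t1 = 0 | 0 + (c.0 + b.0) has moves —b→ t2, —c→ t2
  t2 = 0 has moves ·
Coarsest stable partition (strong bisimilarity classes):
  B0 = {s0}
  B1 = {s1}
  B2 = {s2, t2}
  B3 = {t0}
  B4 = {t1}
s0 ∈ B0, t0 ∈ B3 → different blocks

not bisimilar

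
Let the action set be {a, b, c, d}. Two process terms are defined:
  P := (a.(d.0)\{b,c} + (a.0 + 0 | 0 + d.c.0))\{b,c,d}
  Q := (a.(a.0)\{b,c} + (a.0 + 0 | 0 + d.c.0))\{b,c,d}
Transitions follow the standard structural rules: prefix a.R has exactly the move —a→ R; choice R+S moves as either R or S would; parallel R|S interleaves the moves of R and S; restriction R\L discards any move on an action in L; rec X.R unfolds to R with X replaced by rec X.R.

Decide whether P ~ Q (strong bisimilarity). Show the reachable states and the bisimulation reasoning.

LTS(P): 3 reachable states
  p0 = (a.(d.0)\{b,c} + (a.0 + 0 | 0 + d.c.0))\{b,c,d} ⊢ -a-> p1, -a-> p2
  p1 = (d.0)\{b,c}\{b,c,d} ⊢ ∅
  p2 = 0\{b,c,d} ⊢ ∅
LTS(Q): 4 reachable states
  q0 = (a.(a.0)\{b,c} + (a.0 + 0 | 0 + d.c.0))\{b,c,d} ⊢ -a-> q1, -a-> q2
  q1 = (a.0)\{b,c}\{b,c,d} ⊢ -a-> q3
  q2 = 0\{b,c,d} ⊢ ∅
  q3 = 0\{b,c}\{b,c,d} ⊢ ∅
Bisimilarity quotient blocks:
  B0 = {p0, q1}
  B1 = {p1, p2, q2, q3}
  B2 = {q0}
p0 ∈ B0, q0 ∈ B2 → different blocks

P ≁ Q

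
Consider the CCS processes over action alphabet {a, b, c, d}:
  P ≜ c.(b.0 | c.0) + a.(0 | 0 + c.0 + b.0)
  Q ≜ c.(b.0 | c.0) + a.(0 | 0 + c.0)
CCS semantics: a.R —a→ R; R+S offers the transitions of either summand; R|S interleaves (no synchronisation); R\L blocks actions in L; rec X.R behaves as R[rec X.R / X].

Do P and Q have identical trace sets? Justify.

NO — witness ⟨ab⟩

Reachable graph of P (7 states):
  u0 = c.(b.0 | c.0) + a.(0 | 0 + c.0 + b.0) → -a-> u1, -c-> u2
  u1 = 0 | 0 + c.0 + b.0 → -b-> u3, -c-> u3
  u2 = b.0 | c.0 → -b-> u4, -c-> u5
  u3 = 0 → ·
  u4 = 0 | c.0 → -c-> u6
  u5 = b.0 | 0 → -b-> u6
  u6 = 0 | 0 → ·
Reachable graph of Q (7 states):
  v0 = c.(b.0 | c.0) + a.(0 | 0 + c.0) → -a-> v1, -c-> v2
  v1 = 0 | 0 + c.0 → -c-> v3
  v2 = b.0 | c.0 → -b-> v4, -c-> v5
  v3 = 0 → ·
  v4 = 0 | c.0 → -c-> v6
  v5 = b.0 | 0 → -b-> v6
  v6 = 0 | 0 → ·
Executing ab from P (initial set {u0}):
  after a @ step 1: {u1}
  after b @ step 2: {u3}
  — P admits the full trace.
Executing ab from Q (initial set {v0}):
  after a @ step 1: {v1}
  after b @ step 2: ∅  — Q cannot continue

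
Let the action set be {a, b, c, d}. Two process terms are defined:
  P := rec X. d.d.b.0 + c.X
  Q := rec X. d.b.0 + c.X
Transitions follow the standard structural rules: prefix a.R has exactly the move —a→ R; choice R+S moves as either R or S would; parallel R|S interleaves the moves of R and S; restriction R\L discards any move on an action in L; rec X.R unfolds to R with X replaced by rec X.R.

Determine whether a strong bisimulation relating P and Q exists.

P ≁ Q

P's transition system — 4 states:
  s0 = rec X. d.d.b.0 + c.X | --c--▸ s0, --d--▸ s1
  s1 = d.b.0 | --d--▸ s2
  s2 = b.0 | --b--▸ s3
  s3 = 0 | (no moves)
Q's transition system — 3 states:
  t0 = rec X. d.b.0 + c.X | --c--▸ t0, --d--▸ t1
  t1 = b.0 | --b--▸ t2
  t2 = 0 | (no moves)
Bisimilarity quotient blocks:
  B0 = {s0}
  B1 = {s1}
  B2 = {s2, t1}
  B3 = {s3, t2}
  B4 = {t0}
s0 ∈ B0, t0 ∈ B4 → different blocks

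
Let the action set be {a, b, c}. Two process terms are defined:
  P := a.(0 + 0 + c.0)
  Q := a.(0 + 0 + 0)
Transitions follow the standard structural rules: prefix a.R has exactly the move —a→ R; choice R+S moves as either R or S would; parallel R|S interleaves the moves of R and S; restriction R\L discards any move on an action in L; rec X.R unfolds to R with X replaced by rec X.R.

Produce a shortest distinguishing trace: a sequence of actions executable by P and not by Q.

LTS(P): 3 reachable states
  s0 = a.(0 + 0 + c.0) :: ··a··> s1
  s1 = 0 + 0 + c.0 :: ··c··> s2
  s2 = 0 :: stopped
LTS(Q): 2 reachable states
  t0 = a.(0 + 0 + 0) :: ··a··> t1
  t1 = 0 + 0 + 0 :: stopped
Trace ⟨ac⟩ through P, begin at {s0}:
  after a @ step 1: {s1}
  after c @ step 2: {s2}
  ✓ P
Trace ⟨ac⟩ through Q, begin at {t0}:
  after a @ step 1: {t1}
  after c @ step 2: ∅  — Q cannot continue

ac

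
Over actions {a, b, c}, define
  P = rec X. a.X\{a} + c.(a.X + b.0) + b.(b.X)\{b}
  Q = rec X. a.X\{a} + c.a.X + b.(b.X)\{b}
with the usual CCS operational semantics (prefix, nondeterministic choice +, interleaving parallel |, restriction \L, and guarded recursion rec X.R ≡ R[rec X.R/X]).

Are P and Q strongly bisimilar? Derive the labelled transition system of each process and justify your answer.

LTS(P): 8 reachable states
  u0 = rec X. a.X\{a} + c.(a.X + b.0) + b.(b.X)\{b} :: ··a··> u1, ··b··> u2, ··c··> u3
  u1 = (rec X. a.X\{a} + c.(a.X + b.0) + b.(b.X)\{b})\{a} :: ··b··> u4, ··c··> u5
  u2 = (b.(rec X. a.X\{a} + c.(a.X + b.0) + b.(b.X)\{b}))\{b} :: ·
  u3 = a.(rec X. a.X\{a} + c.(a.X + b.0) + b.(b.X)\{b}) + b.0 :: ··a··> u0, ··b··> u6
  u4 = (b.(rec X. a.X\{a} + c.(a.X + b.0) + b.(b.X)\{b}))\{b}\{a} :: ·
  u5 = (a.(rec X. a.X\{a} + c.(a.X + b.0) + b.(b.X)\{b}) + b.0)\{a} :: ··b··> u7
  u6 = 0 :: ·
  u7 = 0\{a} :: ·
LTS(Q): 6 reachable states
  v0 = rec X. a.X\{a} + c.a.X + b.(b.X)\{b} :: ··a··> v1, ··b··> v2, ··c··> v3
  v1 = (rec X. a.X\{a} + c.a.X + b.(b.X)\{b})\{a} :: ··b··> v4, ··c··> v5
  v2 = (b.(rec X. a.X\{a} + c.a.X + b.(b.X)\{b}))\{b} :: ·
  v3 = a.(rec X. a.X\{a} + c.a.X + b.(b.X)\{b}) :: ··a··> v0
  v4 = (b.(rec X. a.X\{a} + c.a.X + b.(b.X)\{b}))\{b}\{a} :: ·
  v5 = (a.(rec X. a.X\{a} + c.a.X + b.(b.X)\{b}))\{a} :: ·
Coarsest stable partition (strong bisimilarity classes):
  B0 = {u0}
  B1 = {u3}
  B2 = {u2, u4, u6, u7, v2, v4, v5}
  B3 = {u1}
  B4 = {u5}
  B5 = {v0}
  B6 = {v1}
  B7 = {v3}
u0 ∈ B0, v0 ∈ B5 → different blocks

not bisimilar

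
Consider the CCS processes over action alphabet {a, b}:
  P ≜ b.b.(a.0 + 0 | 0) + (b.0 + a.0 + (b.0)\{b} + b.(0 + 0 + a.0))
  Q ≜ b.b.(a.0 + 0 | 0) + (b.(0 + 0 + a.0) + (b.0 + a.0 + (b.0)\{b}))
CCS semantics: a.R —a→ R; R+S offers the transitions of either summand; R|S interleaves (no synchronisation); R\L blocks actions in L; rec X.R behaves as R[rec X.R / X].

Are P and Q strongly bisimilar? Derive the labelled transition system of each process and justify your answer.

bisimilar

Reachable graph of P (5 states):
  u0 = b.b.(a.0 + 0 | 0) + (b.0 + a.0 + (b.0)\{b} + b.(0 + 0 + a.0)) → --a--▸ u1, --b--▸ u1, --b--▸ u2, --b--▸ u3
  u1 = 0 → (no moves)
  u2 = 0 + 0 + a.0 → --a--▸ u1
  u3 = b.(a.0 + 0 | 0) → --b--▸ u4
  u4 = a.0 + 0 | 0 → --a--▸ u1
Reachable graph of Q (5 states):
  v0 = b.b.(a.0 + 0 | 0) + (b.(0 + 0 + a.0) + (b.0 + a.0 + (b.0)\{b})) → --a--▸ v1, --b--▸ v1, --b--▸ v2, --b--▸ v3
  v1 = 0 → (no moves)
  v2 = 0 + 0 + a.0 → --a--▸ v1
  v3 = b.(a.0 + 0 | 0) → --b--▸ v4
  v4 = a.0 + 0 | 0 → --a--▸ v1
Partition-refinement fixed point:
  B0 = {u0, v0}
  B1 = {u1, v1}
  B2 = {u2, u4, v2, v4}
  B3 = {u3, v3}
u0 ∈ B0, v0 ∈ B0 → same block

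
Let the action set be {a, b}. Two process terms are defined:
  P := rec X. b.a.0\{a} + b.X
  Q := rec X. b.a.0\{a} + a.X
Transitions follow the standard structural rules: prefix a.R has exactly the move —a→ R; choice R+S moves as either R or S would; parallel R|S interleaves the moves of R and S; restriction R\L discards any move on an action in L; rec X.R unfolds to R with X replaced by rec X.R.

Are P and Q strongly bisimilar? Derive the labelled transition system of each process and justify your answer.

Reachable graph of P (3 states):
  p0 = rec X. b.a.0\{a} + b.X has moves —b→ p0, —b→ p1
  p1 = a.0\{a} has moves —a→ p2
  p2 = 0\{a} has moves ·
Reachable graph of Q (3 states):
  q0 = rec X. b.a.0\{a} + a.X has moves —a→ q0, —b→ q1
  q1 = a.0\{a} has moves —a→ q2
  q2 = 0\{a} has moves ·
Partition-refinement fixed point:
  B0 = {p0}
  B1 = {p1, q1}
  B2 = {p2, q2}
  B3 = {q0}
p0 ∈ B0, q0 ∈ B3 → different blocks

P ≁ Q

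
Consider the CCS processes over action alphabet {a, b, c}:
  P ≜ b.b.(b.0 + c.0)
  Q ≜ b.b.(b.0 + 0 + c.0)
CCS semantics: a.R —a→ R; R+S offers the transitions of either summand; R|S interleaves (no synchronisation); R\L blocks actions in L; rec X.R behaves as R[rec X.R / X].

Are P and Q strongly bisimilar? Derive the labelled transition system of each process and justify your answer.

YES

LTS(P): 4 reachable states
  p0 = b.b.(b.0 + c.0) | —b→ p1
  p1 = b.(b.0 + c.0) | —b→ p2
  p2 = b.0 + c.0 | —b→ p3, —c→ p3
  p3 = 0 | (no moves)
LTS(Q): 4 reachable states
  q0 = b.b.(b.0 + 0 + c.0) | —b→ q1
  q1 = b.(b.0 + 0 + c.0) | —b→ q2
  q2 = b.0 + 0 + c.0 | —b→ q3, —c→ q3
  q3 = 0 | (no moves)
Bisimilarity quotient blocks:
  B0 = {p0, q0}
  B1 = {p1, q1}
  B2 = {p2, q2}
  B3 = {p3, q3}
p0 ∈ B0, q0 ∈ B0 → same block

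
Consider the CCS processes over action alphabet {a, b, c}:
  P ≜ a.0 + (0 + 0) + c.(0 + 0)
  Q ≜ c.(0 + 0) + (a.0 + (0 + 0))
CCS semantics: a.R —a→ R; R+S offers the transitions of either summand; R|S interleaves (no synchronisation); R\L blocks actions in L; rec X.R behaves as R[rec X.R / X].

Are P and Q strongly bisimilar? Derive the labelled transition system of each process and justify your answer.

P ~ Q

P's transition system — 3 states:
  u0 = a.0 + (0 + 0) + c.(0 + 0) :: =a=> u1, =c=> u2
  u1 = 0 :: stopped
  u2 = 0 + 0 :: stopped
Q's transition system — 3 states:
  v0 = c.(0 + 0) + (a.0 + (0 + 0)) :: =a=> v1, =c=> v2
  v1 = 0 :: stopped
  v2 = 0 + 0 :: stopped
Partition-refinement fixed point:
  B0 = {u0, v0}
  B1 = {u1, u2, v1, v2}
u0 ∈ B0, v0 ∈ B0 → same block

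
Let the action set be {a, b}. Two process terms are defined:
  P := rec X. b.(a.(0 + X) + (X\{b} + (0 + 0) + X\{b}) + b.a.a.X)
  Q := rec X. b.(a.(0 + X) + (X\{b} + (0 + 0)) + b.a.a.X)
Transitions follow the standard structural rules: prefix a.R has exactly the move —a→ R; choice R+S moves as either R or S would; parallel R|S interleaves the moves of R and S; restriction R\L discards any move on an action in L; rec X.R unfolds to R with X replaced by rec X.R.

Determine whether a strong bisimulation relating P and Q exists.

P's transition system — 5 states:
  p0 = rec X. b.(a.(0 + X) + (X\{b} + (0 + 0) + X\{b}) + b.a.a.X) :: ··b··> p1
  p1 = a.(0 + (rec X. b.(a.(0 + X) + (X\{b} + (0 + 0) + X\{b}) + b.a.a.X))) + ((rec X. b.(a.(0 + X) + (X\{b} + (0 + 0) + X\{b}) + b.a.a.X))\{b} + (0 + 0) + (rec X. b.(a.(0 + X) + (X\{b} + (0 + 0) + X\{b}) + b.a.a.X))\{b}) + b.a.a.(rec X. b.(a.(0 + X) + (X\{b} + (0 + 0) + X\{b}) + b.a.a.X)) :: ··a··> p2, ··b··> p3
  p2 = 0 + (rec X. b.(a.(0 + X) + (X\{b} + (0 + 0) + X\{b}) + b.a.a.X)) :: ··b··> p1
  p3 = a.a.(rec X. b.(a.(0 + X) + (X\{b} + (0 + 0) + X\{b}) + b.a.a.X)) :: ··a··> p4
  p4 = a.(rec X. b.(a.(0 + X) + (X\{b} + (0 + 0) + X\{b}) + b.a.a.X)) :: ··a··> p0
Q's transition system — 5 states:
  q0 = rec X. b.(a.(0 + X) + (X\{b} + (0 + 0)) + b.a.a.X) :: ··b··> q1
  q1 = a.(0 + (rec X. b.(a.(0 + X) + (X\{b} + (0 + 0)) + b.a.a.X))) + ((rec X. b.(a.(0 + X) + (X\{b} + (0 + 0)) + b.a.a.X))\{b} + (0 + 0)) + b.a.a.(rec X. b.(a.(0 + X) + (X\{b} + (0 + 0)) + b.a.a.X)) :: ··a··> q2, ··b··> q3
  q2 = 0 + (rec X. b.(a.(0 + X) + (X\{b} + (0 + 0)) + b.a.a.X)) :: ··b··> q1
  q3 = a.a.(rec X. b.(a.(0 + X) + (X\{b} + (0 + 0)) + b.a.a.X)) :: ··a··> q4
  q4 = a.(rec X. b.(a.(0 + X) + (X\{b} + (0 + 0)) + b.a.a.X)) :: ··a··> q0
Bisimilarity quotient blocks:
  B0 = {p0, p2, q0, q2}
  B1 = {p1, q1}
  B2 = {p3, q3}
  B3 = {p4, q4}
p0 ∈ B0, q0 ∈ B0 → same block

bisimilar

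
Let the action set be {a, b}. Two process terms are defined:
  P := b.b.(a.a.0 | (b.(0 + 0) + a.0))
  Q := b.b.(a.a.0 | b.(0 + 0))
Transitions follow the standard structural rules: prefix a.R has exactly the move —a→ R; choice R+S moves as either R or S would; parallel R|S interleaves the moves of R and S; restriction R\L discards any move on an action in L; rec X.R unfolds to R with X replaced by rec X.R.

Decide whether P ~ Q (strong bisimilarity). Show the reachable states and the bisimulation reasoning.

not bisimilar

P's transition system — 11 states:
  m0 = b.b.(a.a.0 | (b.(0 + 0) + a.0)) has moves ··b··> m1
  m1 = b.(a.a.0 | (b.(0 + 0) + a.0)) has moves ··b··> m2
  m2 = a.a.0 | (b.(0 + 0) + a.0) has moves ··a··> m3, ··a··> m4, ··b··> m5
  m3 = a.0 | (b.(0 + 0) + a.0) has moves ··a··> m6, ··a··> m7, ··b··> m8
  m4 = a.a.0 | 0 has moves ··a··> m7
  m5 = a.a.0 | (0 + 0) has moves ··a··> m8
  m6 = 0 | (b.(0 + 0) + a.0) has moves ··a··> m9, ··b··> m10
  m7 = a.0 | 0 has moves ··a··> m9
  m8 = a.0 | (0 + 0) has moves ··a··> m10
  m9 = 0 | 0 has moves stopped
  m10 = 0 | (0 + 0) has moves stopped
Q's transition system — 8 states:
  n0 = b.b.(a.a.0 | b.(0 + 0)) has moves ··b··> n1
  n1 = b.(a.a.0 | b.(0 + 0)) has moves ··b··> n2
  n2 = a.a.0 | b.(0 + 0) has moves ··a··> n3, ··b··> n4
  n3 = a.0 | b.(0 + 0) has moves ··a··> n5, ··b··> n6
  n4 = a.a.0 | (0 + 0) has moves ··a··> n6
  n5 = 0 | b.(0 + 0) has moves ··b··> n7
  n6 = a.0 | (0 + 0) has moves ··a··> n7
  n7 = 0 | (0 + 0) has moves stopped
Bisimilarity quotient blocks:
  B0 = {m0}
  B1 = {m1}
  B2 = {m2}
  B3 = {m4, m5, n4}
  B4 = {m7, m8, n6}
  B5 = {m10, m9, n7}
  B6 = {m3}
  B7 = {m6}
  B8 = {n0}
  B9 = {n1}
  B10 = {n2}
  B11 = {n3}
  B12 = {n5}
m0 ∈ B0, n0 ∈ B8 → different blocks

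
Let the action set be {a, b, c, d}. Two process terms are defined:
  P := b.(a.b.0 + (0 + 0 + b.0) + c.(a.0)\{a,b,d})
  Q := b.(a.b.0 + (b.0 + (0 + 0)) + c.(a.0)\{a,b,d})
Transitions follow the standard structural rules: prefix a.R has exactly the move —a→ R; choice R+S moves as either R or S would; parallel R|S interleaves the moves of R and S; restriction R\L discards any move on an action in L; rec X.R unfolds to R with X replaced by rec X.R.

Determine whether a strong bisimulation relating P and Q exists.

LTS(P): 5 reachable states
  u0 = b.(a.b.0 + (0 + 0 + b.0) + c.(a.0)\{a,b,d}) ⊢ =b=> u1
  u1 = a.b.0 + (0 + 0 + b.0) + c.(a.0)\{a,b,d} ⊢ =a=> u2, =b=> u3, =c=> u4
  u2 = b.0 ⊢ =b=> u3
  u3 = 0 ⊢ ∅
  u4 = (a.0)\{a,b,d} ⊢ ∅
LTS(Q): 5 reachable states
  v0 = b.(a.b.0 + (b.0 + (0 + 0)) + c.(a.0)\{a,b,d}) ⊢ =b=> v1
  v1 = a.b.0 + (b.0 + (0 + 0)) + c.(a.0)\{a,b,d} ⊢ =a=> v2, =b=> v3, =c=> v4
  v2 = b.0 ⊢ =b=> v3
  v3 = 0 ⊢ ∅
  v4 = (a.0)\{a,b,d} ⊢ ∅
Bisimilarity quotient blocks:
  B0 = {u0, v0}
  B1 = {u1, v1}
  B2 = {u2, v2}
  B3 = {u3, u4, v3, v4}
u0 ∈ B0, v0 ∈ B0 → same block

bisimilar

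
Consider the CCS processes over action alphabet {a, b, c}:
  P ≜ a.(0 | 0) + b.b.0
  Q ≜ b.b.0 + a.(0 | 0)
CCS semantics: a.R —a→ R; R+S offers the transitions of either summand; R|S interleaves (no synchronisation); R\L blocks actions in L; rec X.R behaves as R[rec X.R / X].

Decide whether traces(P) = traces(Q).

LTS(P): 4 reachable states
  s0 = a.(0 | 0) + b.b.0 ⊢ =a=> s1, =b=> s2
  s1 = 0 | 0 ⊢ stopped
  s2 = b.0 ⊢ =b=> s3
  s3 = 0 ⊢ stopped
LTS(Q): 4 reachable states
  t0 = b.b.0 + a.(0 | 0) ⊢ =a=> t1, =b=> t2
  t1 = 0 | 0 ⊢ stopped
  t2 = b.0 ⊢ =b=> t3
  t3 = 0 ⊢ stopped
Bisimilarity quotient blocks:
  B0 = {s0, t0}
  B1 = {s1, s3, t1, t3}
  B2 = {s2, t2}
s0 ∈ B0, t0 ∈ B0 → same block
Bisimilar ⇒ trace-equivalent.

YES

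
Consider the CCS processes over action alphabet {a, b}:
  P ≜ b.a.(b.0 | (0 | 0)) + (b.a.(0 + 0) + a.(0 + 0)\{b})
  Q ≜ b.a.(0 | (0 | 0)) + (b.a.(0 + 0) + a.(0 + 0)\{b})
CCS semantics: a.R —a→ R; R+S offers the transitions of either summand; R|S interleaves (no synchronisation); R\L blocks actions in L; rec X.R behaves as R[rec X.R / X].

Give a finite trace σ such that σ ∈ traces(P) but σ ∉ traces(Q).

Reachable graph of P (7 states):
  u0 = b.a.(b.0 | (0 | 0)) + (b.a.(0 + 0) + a.(0 + 0)\{b}) ⊢ =a=> u1, =b=> u2, =b=> u3
  u1 = (0 + 0)\{b} ⊢ stopped
  u2 = a.(0 + 0) ⊢ =a=> u4
  u3 = a.(b.0 | (0 | 0)) ⊢ =a=> u5
  u4 = 0 + 0 ⊢ stopped
  u5 = b.0 | (0 | 0) ⊢ =b=> u6
  u6 = 0 | (0 | 0) ⊢ stopped
Reachable graph of Q (6 states):
  v0 = b.a.(0 | (0 | 0)) + (b.a.(0 + 0) + a.(0 + 0)\{b}) ⊢ =a=> v1, =b=> v2, =b=> v3
  v1 = (0 + 0)\{b} ⊢ stopped
  v2 = a.(0 + 0) ⊢ =a=> v4
  v3 = a.(0 | (0 | 0)) ⊢ =a=> v5
  v4 = 0 + 0 ⊢ stopped
  v5 = 0 | (0 | 0) ⊢ stopped
Run σ = ⟨bab⟩ on P: start {u0}
  after b @ step 1: {u2, u3}
  after a @ step 2: {u4, u5}
  after b @ step 3: {u6}
  ✓ P
Run σ = ⟨bab⟩ on Q: start {v0}
  after b @ step 1: {v2, v3}
  after a @ step 2: {v4, v5}
  after b @ step 3: ∅ (Q stuck)

bab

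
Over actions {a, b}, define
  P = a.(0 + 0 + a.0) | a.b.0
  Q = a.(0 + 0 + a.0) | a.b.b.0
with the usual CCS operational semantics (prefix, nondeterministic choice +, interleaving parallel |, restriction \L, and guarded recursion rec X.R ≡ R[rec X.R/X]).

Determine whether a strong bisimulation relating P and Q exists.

not bisimilar

P's transition system — 9 states:
  m0 = a.(0 + 0 + a.0) | a.b.0 ⊢ -a-> m1, -a-> m2
  m1 = (0 + 0 + a.0) | a.b.0 ⊢ -a-> m3, -a-> m4
  m2 = a.(0 + 0 + a.0) | b.0 ⊢ -a-> m3, -b-> m5
  m3 = (0 + 0 + a.0) | b.0 ⊢ -a-> m6, -b-> m7
  m4 = 0 | a.b.0 ⊢ -a-> m6
  m5 = a.(0 + 0 + a.0) | 0 ⊢ -a-> m7
  m6 = 0 | b.0 ⊢ -b-> m8
  m7 = (0 + 0 + a.0) | 0 ⊢ -a-> m8
  m8 = 0 | 0 ⊢ ∅
Q's transition system — 12 states:
  n0 = a.(0 + 0 + a.0) | a.b.b.0 ⊢ -a-> n1, -a-> n2
  n1 = (0 + 0 + a.0) | a.b.b.0 ⊢ -a-> n3, -a-> n4
  n2 = a.(0 + 0 + a.0) | b.b.0 ⊢ -a-> n3, -b-> n5
  n3 = (0 + 0 + a.0) | b.b.0 ⊢ -a-> n6, -b-> n7
  n4 = 0 | a.b.b.0 ⊢ -a-> n6
  n5 = a.(0 + 0 + a.0) | b.0 ⊢ -a-> n7, -b-> n8
  n6 = 0 | b.b.0 ⊢ -b-> n9
  n7 = (0 + 0 + a.0) | b.0 ⊢ -a-> n9, -b-> n10
  n8 = a.(0 + 0 + a.0) | 0 ⊢ -a-> n10
  n9 = 0 | b.0 ⊢ -b-> n11
  n10 = (0 + 0 + a.0) | 0 ⊢ -a-> n11
  n11 = 0 | 0 ⊢ ∅
Bisimilarity quotient blocks:
  B0 = {m0}
  B1 = {m2, n5}
  B2 = {m3, n7}
  B3 = {m7, n10}
  B4 = {m8, n11}
  B5 = {m6, n9}
  B6 = {m5, n8}
  B7 = {m1}
  B8 = {m4}
  B9 = {n0}
  B10 = {n2}
  B11 = {n3}
  B12 = {n6}
  B13 = {n1}
  B14 = {n4}
m0 ∈ B0, n0 ∈ B9 → different blocks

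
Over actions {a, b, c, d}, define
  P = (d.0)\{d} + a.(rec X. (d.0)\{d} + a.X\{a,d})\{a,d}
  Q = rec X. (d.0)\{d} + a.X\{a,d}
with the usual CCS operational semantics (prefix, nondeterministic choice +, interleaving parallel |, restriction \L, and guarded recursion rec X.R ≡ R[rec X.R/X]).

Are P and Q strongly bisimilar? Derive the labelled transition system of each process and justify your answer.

Reachable graph of P (2 states):
  m0 = (d.0)\{d} + a.(rec X. (d.0)\{d} + a.X\{a,d})\{a,d} :: -a-> m1
  m1 = (rec X. (d.0)\{d} + a.X\{a,d})\{a,d} :: ·
Reachable graph of Q (2 states):
  n0 = rec X. (d.0)\{d} + a.X\{a,d} :: -a-> n1
  n1 = (rec X. (d.0)\{d} + a.X\{a,d})\{a,d} :: ·
Coarsest stable partition (strong bisimilarity classes):
  B0 = {m0, n0}
  B1 = {m1, n1}
m0 ∈ B0, n0 ∈ B0 → same block

P ~ Q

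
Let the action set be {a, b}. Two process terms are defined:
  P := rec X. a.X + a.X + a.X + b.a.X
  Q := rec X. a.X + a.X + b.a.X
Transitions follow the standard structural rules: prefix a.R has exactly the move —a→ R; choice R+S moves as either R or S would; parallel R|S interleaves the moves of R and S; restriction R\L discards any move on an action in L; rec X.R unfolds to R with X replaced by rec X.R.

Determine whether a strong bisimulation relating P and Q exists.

LTS(P): 2 reachable states
  m0 = rec X. a.X + a.X + a.X + b.a.X ⊢ --a--▸ m0, --b--▸ m1
  m1 = a.(rec X. a.X + a.X + a.X + b.a.X) ⊢ --a--▸ m0
LTS(Q): 2 reachable states
  n0 = rec X. a.X + a.X + b.a.X ⊢ --a--▸ n0, --b--▸ n1
  n1 = a.(rec X. a.X + a.X + b.a.X) ⊢ --a--▸ n0
Partition-refinement fixed point:
  B0 = {m0, n0}
  B1 = {m1, n1}
m0 ∈ B0, n0 ∈ B0 → same block

YES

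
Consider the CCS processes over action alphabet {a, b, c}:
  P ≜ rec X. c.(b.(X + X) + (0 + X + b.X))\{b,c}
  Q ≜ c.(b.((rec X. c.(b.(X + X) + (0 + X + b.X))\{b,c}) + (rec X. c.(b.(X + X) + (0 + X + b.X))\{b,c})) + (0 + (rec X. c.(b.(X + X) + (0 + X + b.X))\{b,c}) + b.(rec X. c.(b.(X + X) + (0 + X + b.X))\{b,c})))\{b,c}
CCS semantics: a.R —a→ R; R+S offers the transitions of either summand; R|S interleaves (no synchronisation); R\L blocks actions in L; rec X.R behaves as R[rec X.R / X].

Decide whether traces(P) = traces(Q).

trace-equivalent

LTS(P): 2 reachable states
  m0 = rec X. c.(b.(X + X) + (0 + X + b.X))\{b,c} → —c→ m1
  m1 = (b.((rec X. c.(b.(X + X) + (0 + X + b.X))\{b,c}) + (rec X. c.(b.(X + X) + (0 + X + b.X))\{b,c})) + (0 + (rec X. c.(b.(X + X) + (0 + X + b.X))\{b,c}) + b.(rec X. c.(b.(X + X) + (0 + X + b.X))\{b,c})))\{b,c} → ·
LTS(Q): 2 reachable states
  n0 = c.(b.((rec X. c.(b.(X + X) + (0 + X + b.X))\{b,c}) + (rec X. c.(b.(X + X) + (0 + X + b.X))\{b,c})) + (0 + (rec X. c.(b.(X + X) + (0 + X + b.X))\{b,c}) + b.(rec X. c.(b.(X + X) + (0 + X + b.X))\{b,c})))\{b,c} → —c→ n1
  n1 = (b.((rec X. c.(b.(X + X) + (0 + X + b.X))\{b,c}) + (rec X. c.(b.(X + X) + (0 + X + b.X))\{b,c})) + (0 + (rec X. c.(b.(X + X) + (0 + X + b.X))\{b,c}) + b.(rec X. c.(b.(X + X) + (0 + X + b.X))\{b,c})))\{b,c} → ·
Partition-refinement fixed point:
  B0 = {m0, n0}
  B1 = {m1, n1}
m0 ∈ B0, n0 ∈ B0 → same block
Bisimilar ⇒ trace-equivalent.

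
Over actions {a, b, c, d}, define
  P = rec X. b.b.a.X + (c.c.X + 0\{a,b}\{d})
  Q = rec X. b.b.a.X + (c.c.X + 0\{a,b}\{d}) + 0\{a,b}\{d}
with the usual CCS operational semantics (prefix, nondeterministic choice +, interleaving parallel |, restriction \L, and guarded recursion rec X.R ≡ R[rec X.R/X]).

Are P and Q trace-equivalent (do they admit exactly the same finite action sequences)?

traces(P) = traces(Q)

P's transition system — 4 states:
  s0 = rec X. b.b.a.X + (c.c.X + 0\{a,b}\{d}) | -b-> s1, -c-> s2
  s1 = b.a.(rec X. b.b.a.X + (c.c.X + 0\{a,b}\{d})) | -b-> s3
  s2 = c.(rec X. b.b.a.X + (c.c.X + 0\{a,b}\{d})) | -c-> s0
  s3 = a.(rec X. b.b.a.X + (c.c.X + 0\{a,b}\{d})) | -a-> s0
Q's transition system — 4 states:
  t0 = rec X. b.b.a.X + (c.c.X + 0\{a,b}\{d}) + 0\{a,b}\{d} | -b-> t1, -c-> t2
  t1 = b.a.(rec X. b.b.a.X + (c.c.X + 0\{a,b}\{d}) + 0\{a,b}\{d}) | -b-> t3
  t2 = c.(rec X. b.b.a.X + (c.c.X + 0\{a,b}\{d}) + 0\{a,b}\{d}) | -c-> t0
  t3 = a.(rec X. b.b.a.X + (c.c.X + 0\{a,b}\{d}) + 0\{a,b}\{d}) | -a-> t0
Coarsest stable partition (strong bisimilarity classes):
  B0 = {s0, t0}
  B1 = {s2, t2}
  B2 = {s1, t1}
  B3 = {s3, t3}
s0 ∈ B0, t0 ∈ B0 → same block
Bisimilar ⇒ trace-equivalent.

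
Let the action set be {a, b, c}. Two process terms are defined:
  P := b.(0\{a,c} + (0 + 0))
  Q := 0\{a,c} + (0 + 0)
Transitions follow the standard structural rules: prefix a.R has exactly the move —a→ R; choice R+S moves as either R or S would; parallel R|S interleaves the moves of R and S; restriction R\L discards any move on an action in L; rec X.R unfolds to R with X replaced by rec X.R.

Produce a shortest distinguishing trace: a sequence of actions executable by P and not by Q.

P's transition system — 2 states:
  s0 = b.(0\{a,c} + (0 + 0)) → ··b··> s1
  s1 = 0\{a,c} + (0 + 0) → (no moves)
Q's transition system — 1 states:
  t0 = 0\{a,c} + (0 + 0) → (no moves)
Run σ = ⟨b⟩ on P: start {s0}
  after b @ step 1: {s1}
  P completes σ.
Run σ = ⟨b⟩ on Q: start {t0}
  after b @ step 1: no successor for Q

b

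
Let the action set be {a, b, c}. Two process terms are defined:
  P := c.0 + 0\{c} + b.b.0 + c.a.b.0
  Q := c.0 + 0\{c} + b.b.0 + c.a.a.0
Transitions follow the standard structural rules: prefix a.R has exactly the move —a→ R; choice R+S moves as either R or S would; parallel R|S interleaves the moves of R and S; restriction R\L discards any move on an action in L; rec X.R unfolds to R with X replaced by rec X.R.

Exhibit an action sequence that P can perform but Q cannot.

cab

Reachable graph of P (4 states):
  u0 = c.0 + 0\{c} + b.b.0 + c.a.b.0 ⊢ =b=> u1, =c=> u2, =c=> u3
  u1 = b.0 ⊢ =b=> u2
  u2 = 0 ⊢ ·
  u3 = a.b.0 ⊢ =a=> u1
Reachable graph of Q (5 states):
  v0 = c.0 + 0\{c} + b.b.0 + c.a.a.0 ⊢ =b=> v1, =c=> v2, =c=> v3
  v1 = b.0 ⊢ =b=> v2
  v2 = 0 ⊢ ·
  v3 = a.a.0 ⊢ =a=> v4
  v4 = a.0 ⊢ =a=> v2
Trace ⟨cab⟩ through P, begin at {u0}:
  [1] c ⇒ {u2, u3}
  [2] a ⇒ {u1}
  [3] b ⇒ {u2}
  — P admits the full trace.
Trace ⟨cab⟩ through Q, begin at {v0}:
  [1] c ⇒ {v2, v3}
  [2] a ⇒ {v4}
  [3] b ⇒ no successor for Q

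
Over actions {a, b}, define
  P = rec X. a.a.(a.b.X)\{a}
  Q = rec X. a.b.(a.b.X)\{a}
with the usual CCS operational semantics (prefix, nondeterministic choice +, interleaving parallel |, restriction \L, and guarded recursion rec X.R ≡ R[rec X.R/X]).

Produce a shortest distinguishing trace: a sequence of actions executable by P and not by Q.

aa

P's transition system — 3 states:
  m0 = rec X. a.a.(a.b.X)\{a} → ··a··> m1
  m1 = a.(a.b.(rec X. a.a.(a.b.X)\{a}))\{a} → ··a··> m2
  m2 = (a.b.(rec X. a.a.(a.b.X)\{a}))\{a} → ∅
Q's transition system — 3 states:
  n0 = rec X. a.b.(a.b.X)\{a} → ··a··> n1
  n1 = b.(a.b.(rec X. a.b.(a.b.X)\{a}))\{a} → ··b··> n2
  n2 = (a.b.(rec X. a.b.(a.b.X)\{a}))\{a} → ∅
Executing aa from P (initial set {m0}):
  step 1 (a): {m1}
  step 2 (a): {m2}
  — P admits the full trace.
Executing aa from Q (initial set {n0}):
  step 1 (a): {n1}
  step 2 (a): ∅  — Q cannot continue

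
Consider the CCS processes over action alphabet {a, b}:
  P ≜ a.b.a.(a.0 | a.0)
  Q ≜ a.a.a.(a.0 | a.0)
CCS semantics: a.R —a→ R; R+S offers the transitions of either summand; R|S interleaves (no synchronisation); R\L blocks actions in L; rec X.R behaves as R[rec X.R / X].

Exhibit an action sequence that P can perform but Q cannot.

ab

Reachable graph of P (7 states):
  m0 = a.b.a.(a.0 | a.0) → -a-> m1
  m1 = b.a.(a.0 | a.0) → -b-> m2
  m2 = a.(a.0 | a.0) → -a-> m3
  m3 = a.0 | a.0 → -a-> m4, -a-> m5
  m4 = 0 | a.0 → -a-> m6
  m5 = a.0 | 0 → -a-> m6
  m6 = 0 | 0 → stopped
Reachable graph of Q (7 states):
  n0 = a.a.a.(a.0 | a.0) → -a-> n1
  n1 = a.a.(a.0 | a.0) → -a-> n2
  n2 = a.(a.0 | a.0) → -a-> n3
  n3 = a.0 | a.0 → -a-> n4, -a-> n5
  n4 = 0 | a.0 → -a-> n6
  n5 = a.0 | 0 → -a-> n6
  n6 = 0 | 0 → stopped
Trace ⟨ab⟩ through P, begin at {m0}:
  [1] a ⇒ {m1}
  [2] b ⇒ {m2}
  — P admits the full trace.
Trace ⟨ab⟩ through Q, begin at {n0}:
  [1] a ⇒ {n1}
  [2] b ⇒ ∅  — Q cannot continue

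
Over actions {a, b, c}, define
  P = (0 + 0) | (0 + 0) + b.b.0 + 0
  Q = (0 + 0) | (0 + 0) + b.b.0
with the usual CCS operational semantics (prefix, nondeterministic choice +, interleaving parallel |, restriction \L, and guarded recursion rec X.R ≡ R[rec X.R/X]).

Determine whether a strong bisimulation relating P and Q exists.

bisimilar

Reachable graph of P (3 states):
  s0 = (0 + 0) | (0 + 0) + b.b.0 + 0 | --b--▸ s1
  s1 = b.0 | --b--▸ s2
  s2 = 0 | deadlocked
Reachable graph of Q (3 states):
  t0 = (0 + 0) | (0 + 0) + b.b.0 | --b--▸ t1
  t1 = b.0 | --b--▸ t2
  t2 = 0 | deadlocked
Bisimilarity quotient blocks:
  B0 = {s0, t0}
  B1 = {s1, t1}
  B2 = {s2, t2}
s0 ∈ B0, t0 ∈ B0 → same block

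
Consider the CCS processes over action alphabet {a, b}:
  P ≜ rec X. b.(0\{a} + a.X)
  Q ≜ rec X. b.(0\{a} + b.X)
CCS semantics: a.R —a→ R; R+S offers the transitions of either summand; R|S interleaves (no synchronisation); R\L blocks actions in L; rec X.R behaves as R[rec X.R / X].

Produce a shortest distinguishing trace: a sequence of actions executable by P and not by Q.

P's transition system — 2 states:
  p0 = rec X. b.(0\{a} + a.X) ⊢ ··b··> p1
  p1 = 0\{a} + a.(rec X. b.(0\{a} + a.X)) ⊢ ··a··> p0
Q's transition system — 2 states:
  q0 = rec X. b.(0\{a} + b.X) ⊢ ··b··> q1
  q1 = 0\{a} + b.(rec X. b.(0\{a} + b.X)) ⊢ ··b··> q0
Trace ⟨ba⟩ through P, begin at {p0}:
  step 1 (b): {p1}
  step 2 (a): {p0}
  P completes σ.
Trace ⟨ba⟩ through Q, begin at {q0}:
  step 1 (b): {q1}
  step 2 (a): ∅  — Q cannot continue

ba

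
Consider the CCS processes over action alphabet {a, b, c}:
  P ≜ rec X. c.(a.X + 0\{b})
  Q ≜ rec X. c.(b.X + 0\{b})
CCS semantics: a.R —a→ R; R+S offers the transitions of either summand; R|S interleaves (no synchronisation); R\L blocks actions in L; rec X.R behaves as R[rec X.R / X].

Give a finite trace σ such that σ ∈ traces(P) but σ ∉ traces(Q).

P's transition system — 2 states:
  u0 = rec X. c.(a.X + 0\{b}) | -c-> u1
  u1 = a.(rec X. c.(a.X + 0\{b})) + 0\{b} | -a-> u0
Q's transition system — 2 states:
  v0 = rec X. c.(b.X + 0\{b}) | -c-> v1
  v1 = b.(rec X. c.(b.X + 0\{b})) + 0\{b} | -b-> v0
Trace ⟨ca⟩ through P, begin at {u0}:
  step 1 (c): {u1}
  step 2 (a): {u0}
  P completes σ.
Trace ⟨ca⟩ through Q, begin at {v0}:
  step 1 (c): {v1}
  step 2 (a): no successor for Q

ca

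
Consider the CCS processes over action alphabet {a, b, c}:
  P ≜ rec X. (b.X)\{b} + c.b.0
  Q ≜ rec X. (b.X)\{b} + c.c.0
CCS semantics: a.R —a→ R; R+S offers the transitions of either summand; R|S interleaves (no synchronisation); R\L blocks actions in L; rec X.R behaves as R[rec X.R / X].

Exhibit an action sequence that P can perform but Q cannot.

P's transition system — 3 states:
  p0 = rec X. (b.X)\{b} + c.b.0 has moves --c--▸ p1
  p1 = b.0 has moves --b--▸ p2
  p2 = 0 has moves stopped
Q's transition system — 3 states:
  q0 = rec X. (b.X)\{b} + c.c.0 has moves --c--▸ q1
  q1 = c.0 has moves --c--▸ q2
  q2 = 0 has moves stopped
Executing cb from P (initial set {p0}):
  step 1 (c): {p1}
  step 2 (b): {p2}
  P completes σ.
Executing cb from Q (initial set {q0}):
  step 1 (c): {q1}
  step 2 (b): no successor for Q

cb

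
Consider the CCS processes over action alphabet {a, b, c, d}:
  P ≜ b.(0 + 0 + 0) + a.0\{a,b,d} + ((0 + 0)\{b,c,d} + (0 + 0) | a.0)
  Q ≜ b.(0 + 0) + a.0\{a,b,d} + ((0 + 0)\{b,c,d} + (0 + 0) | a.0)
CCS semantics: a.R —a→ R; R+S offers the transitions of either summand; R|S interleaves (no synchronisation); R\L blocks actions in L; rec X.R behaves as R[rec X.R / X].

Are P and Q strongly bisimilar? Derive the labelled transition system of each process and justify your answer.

P ~ Q

P's transition system — 4 states:
  u0 = b.(0 + 0 + 0) + a.0\{a,b,d} + ((0 + 0)\{b,c,d} + (0 + 0) | a.0) | =a=> u1, =a=> u2, =b=> u3
  u1 = (0 + 0) | 0 | (no moves)
  u2 = 0\{a,b,d} | (no moves)
  u3 = 0 + 0 + 0 | (no moves)
Q's transition system — 4 states:
  v0 = b.(0 + 0) + a.0\{a,b,d} + ((0 + 0)\{b,c,d} + (0 + 0) | a.0) | =a=> v1, =a=> v2, =b=> v3
  v1 = (0 + 0) | 0 | (no moves)
  v2 = 0\{a,b,d} | (no moves)
  v3 = 0 + 0 | (no moves)
Partition-refinement fixed point:
  B0 = {u0, v0}
  B1 = {u1, u2, u3, v1, v2, v3}
u0 ∈ B0, v0 ∈ B0 → same block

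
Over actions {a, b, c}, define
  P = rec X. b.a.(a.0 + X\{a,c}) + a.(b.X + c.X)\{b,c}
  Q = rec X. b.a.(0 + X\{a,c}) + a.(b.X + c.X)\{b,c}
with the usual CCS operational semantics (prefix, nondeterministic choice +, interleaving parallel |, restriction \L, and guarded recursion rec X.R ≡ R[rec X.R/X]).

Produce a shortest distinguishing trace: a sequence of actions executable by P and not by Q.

Reachable graph of P (6 states):
  p0 = rec X. b.a.(a.0 + X\{a,c}) + a.(b.X + c.X)\{b,c} ⊢ -a-> p1, -b-> p2
  p1 = (b.(rec X. b.a.(a.0 + X\{a,c}) + a.(b.X + c.X)\{b,c}) + c.(rec X. b.a.(a.0 + X\{a,c}) + a.(b.X + c.X)\{b,c}))\{b,c} ⊢ ·
  p2 = a.(a.0 + (rec X. b.a.(a.0 + X\{a,c}) + a.(b.X + c.X)\{b,c})\{a,c}) ⊢ -a-> p3
  p3 = a.0 + (rec X. b.a.(a.0 + X\{a,c}) + a.(b.X + c.X)\{b,c})\{a,c} ⊢ -a-> p4, -b-> p5
  p4 = 0 ⊢ ·
  p5 = (a.(a.0 + (rec X. b.a.(a.0 + X\{a,c}) + a.(b.X + c.X)\{b,c})\{a,c}))\{a,c} ⊢ ·
Reachable graph of Q (5 states):
  q0 = rec X. b.a.(0 + X\{a,c}) + a.(b.X + c.X)\{b,c} ⊢ -a-> q1, -b-> q2
  q1 = (b.(rec X. b.a.(0 + X\{a,c}) + a.(b.X + c.X)\{b,c}) + c.(rec X. b.a.(0 + X\{a,c}) + a.(b.X + c.X)\{b,c}))\{b,c} ⊢ ·
  q2 = a.(0 + (rec X. b.a.(0 + X\{a,c}) + a.(b.X + c.X)\{b,c})\{a,c}) ⊢ -a-> q3
  q3 = 0 + (rec X. b.a.(0 + X\{a,c}) + a.(b.X + c.X)\{b,c})\{a,c} ⊢ -b-> q4
  q4 = (a.(0 + (rec X. b.a.(0 + X\{a,c}) + a.(b.X + c.X)\{b,c})\{a,c}))\{a,c} ⊢ ·
Run σ = ⟨baa⟩ on P: start {p0}
  step 1 (b): {p2}
  step 2 (a): {p3}
  step 3 (a): {p4}
  — P admits the full trace.
Run σ = ⟨baa⟩ on Q: start {q0}
  step 1 (b): {q2}
  step 2 (a): {q3}
  step 3 (a): no successor for Q

baa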